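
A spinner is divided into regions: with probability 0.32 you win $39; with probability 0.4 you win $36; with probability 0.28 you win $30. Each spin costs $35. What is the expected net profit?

E[payout] = 39·0.32 + 36·0.4 + 30·0.28
 = 12.48 + 14.4 + 8.4
 = 35.28
Net = 35.28 - 35 = 0.28

0.28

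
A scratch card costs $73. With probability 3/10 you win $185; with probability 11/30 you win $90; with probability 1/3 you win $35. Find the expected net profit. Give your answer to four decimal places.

E[payout] = 185·3/10 + 90·11/30 + 35·1/3
 = 111/2 + 33 + 35/3
 = 601/6
Net = 601/6 - 73 = 163/6

27.1667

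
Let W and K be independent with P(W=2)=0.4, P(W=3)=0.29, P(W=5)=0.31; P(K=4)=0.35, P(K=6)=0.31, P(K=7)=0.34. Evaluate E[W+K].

8.86

E[W+K] = Σ_w Σ_k (w+k) · P(W=w)P(K=k)
 = 6·0.14 + 8·0.124 + 9·0.136 + 7·0.1015 + 9·0.0899 + 10·0.0986 + 9·0.1085 + 11·0.0961 + 12·0.1054
 = 0.84 + 0.992 + 1.224 + 0.7105 + 0.8091 + 0.986 + 0.9765 + 1.0571 + 1.2648
 = 8.86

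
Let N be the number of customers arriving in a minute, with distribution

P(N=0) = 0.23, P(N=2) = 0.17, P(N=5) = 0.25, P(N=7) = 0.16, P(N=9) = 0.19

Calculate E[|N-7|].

E[|N-7|] = Σ |n-7|·P(N=n)
 = 7·0.23 + 5·0.17 + 2·0.25 + 0·0.16 + 2·0.19
 = 1.61 + 0.85 + 0.5 + 0 + 0.38
 = 3.34

3.34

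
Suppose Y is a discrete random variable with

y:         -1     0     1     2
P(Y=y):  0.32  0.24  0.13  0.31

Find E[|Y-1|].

1.19

E[|Y-1|] = Σ |y-1|·P(Y=y)
 = 2·0.32 + 1·0.24 + 0·0.13 + 1·0.31
 = 0.64 + 0.24 + 0 + 0.31
 = 1.19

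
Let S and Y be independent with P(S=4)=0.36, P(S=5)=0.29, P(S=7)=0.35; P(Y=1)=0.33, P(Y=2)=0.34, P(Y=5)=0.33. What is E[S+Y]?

8

E[S+Y] = Σ_s Σ_y (s+y) · P(S=s)P(Y=y)
 = 5·0.1188 + 6·0.1224 + 9·0.1188 + 6·0.0957 + 7·0.0986 + 10·0.0957 + 8·0.1155 + 9·0.119 + 12·0.1155
 = 0.594 + 0.7344 + 1.0692 + 0.5742 + 0.6902 + 0.957 + 0.924 + 1.071 + 1.386
 = 8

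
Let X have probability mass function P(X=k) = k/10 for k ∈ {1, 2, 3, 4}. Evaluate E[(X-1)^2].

E[(X-1)^2] = Σ (x-1)^2·P(X=x)
 = 0·1/10 + 1·1/5 + 4·3/10 + 9·2/5
 = 0 + 1/5 + 6/5 + 18/5
 = 5

5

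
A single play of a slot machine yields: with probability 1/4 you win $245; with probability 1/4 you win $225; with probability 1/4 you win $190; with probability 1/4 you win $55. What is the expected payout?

178.75

E[payout] = 245·1/4 + 225·1/4 + 190·1/4 + 55·1/4
 = 245/4 + 225/4 + 95/2 + 55/4
 = 715/4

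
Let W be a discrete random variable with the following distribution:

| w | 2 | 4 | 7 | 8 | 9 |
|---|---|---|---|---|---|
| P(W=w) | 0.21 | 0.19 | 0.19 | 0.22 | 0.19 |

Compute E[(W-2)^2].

E[(W-2)^2] = Σ (w-2)^2·P(W=w)
 = 0·0.21 + 4·0.19 + 25·0.19 + 36·0.22 + 49·0.19
 = 0 + 0.76 + 4.75 + 7.92 + 9.31
 = 22.74

22.74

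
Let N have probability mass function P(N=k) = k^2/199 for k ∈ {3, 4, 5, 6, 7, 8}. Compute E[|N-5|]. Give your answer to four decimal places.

E[|N-5|] = Σ |n-5|·P(N=n)
 = 2·9/199 + 1·16/199 + 0·25/199 + 1·36/199 + 2·49/199 + 3·64/199
 = 18/199 + 16/199 + 0 + 36/199 + 98/199 + 192/199
 = 360/199

1.8090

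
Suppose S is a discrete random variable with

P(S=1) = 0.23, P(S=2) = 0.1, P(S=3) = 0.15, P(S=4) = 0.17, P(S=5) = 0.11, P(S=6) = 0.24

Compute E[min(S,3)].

E[min(S,3)] = Σ min(s,3)·P(S=s)
 = 1·0.23 + 2·0.1 + 3·0.15 + 3·0.17 + 3·0.11 + 3·0.24
 = 0.23 + 0.2 + 0.45 + 0.51 + 0.33 + 0.72
 = 2.44

2.44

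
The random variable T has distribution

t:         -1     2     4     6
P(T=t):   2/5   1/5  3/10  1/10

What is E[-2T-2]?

-5.6

E[-2T-2] = Σ (-2t-2)·P(T=t)
 = 0·2/5 + (-6)·1/5 + (-10)·3/10 + (-14)·1/10
 = 0 + (-6/5) + (-3) + (-7/5)
 = -28/5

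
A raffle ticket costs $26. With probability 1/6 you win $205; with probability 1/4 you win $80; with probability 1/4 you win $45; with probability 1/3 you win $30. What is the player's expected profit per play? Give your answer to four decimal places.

49.4167

E[payout] = 205·1/6 + 80·1/4 + 45·1/4 + 30·1/3
 = 205/6 + 20 + 45/4 + 10
 = 905/12
Net = 905/12 - 26 = 593/12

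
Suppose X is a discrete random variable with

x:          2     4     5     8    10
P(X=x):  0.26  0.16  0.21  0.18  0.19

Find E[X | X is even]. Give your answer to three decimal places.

P(X is even) = 0.26 + 0.16 + 0.18 + 0.19 = 0.79.
E[X | X is even] = [2·0.26 + 4·0.16 + 8·0.18 + 10·0.19] / 0.79
 = 4.5 / 0.79
 = 450/79

5.696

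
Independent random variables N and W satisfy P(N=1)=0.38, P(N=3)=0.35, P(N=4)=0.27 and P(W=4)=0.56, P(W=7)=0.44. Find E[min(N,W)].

2.51

E[min(N,W)] = Σ_n Σ_w min(n,w) · P(N=n)P(W=w)
 = 1·0.2128 + 1·0.1672 + 3·0.196 + 3·0.154 + 4·0.1512 + 4·0.1188
 = 0.2128 + 0.1672 + 0.588 + 0.462 + 0.6048 + 0.4752
 = 2.51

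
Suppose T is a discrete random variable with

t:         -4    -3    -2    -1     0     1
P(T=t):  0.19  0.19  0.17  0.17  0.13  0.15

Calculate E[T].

-1.69

E[T] = Σ t·P(T=t)
 = (-4)·0.19 + (-3)·0.19 + (-2)·0.17 + (-1)·0.17 + 0·0.13 + 1·0.15
 = (-0.76) + (-0.57) + (-0.34) + (-0.17) + 0 + 0.15
 = -1.69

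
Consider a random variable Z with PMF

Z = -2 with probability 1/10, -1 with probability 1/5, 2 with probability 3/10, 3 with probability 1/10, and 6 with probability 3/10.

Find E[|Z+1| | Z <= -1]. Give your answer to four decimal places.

0.3333

P(Z <= -1) = 1/10 + 1/5 = 3/10.
E[|Z+1| | Z <= -1] = [1·1/10 + 0·1/5] / (3/10)
 = 1/10 / (3/10)
 = 1/3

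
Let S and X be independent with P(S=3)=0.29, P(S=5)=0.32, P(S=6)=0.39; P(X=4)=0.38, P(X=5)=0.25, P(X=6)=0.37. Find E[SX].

E[SX] = Σ_s Σ_x sx · P(S=s)P(X=x)
 = 12·0.1102 + 15·0.0725 + 18·0.1073 + 20·0.1216 + 25·0.08 + 30·0.1184 + 24·0.1482 + 30·0.0975 + 36·0.1443
 = 1.3224 + 1.0875 + 1.9314 + 2.432 + 2 + 3.552 + 3.5568 + 2.925 + 5.1948
 = 24.0019

24.0019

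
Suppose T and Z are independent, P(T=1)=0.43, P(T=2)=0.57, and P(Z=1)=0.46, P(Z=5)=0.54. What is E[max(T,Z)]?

E[max(T,Z)] = Σ_t Σ_z max(t,z) · P(T=t)P(Z=z)
 = 1·0.1978 + 5·0.2322 + 2·0.2622 + 5·0.3078
 = 0.1978 + 1.161 + 0.5244 + 1.539
 = 3.4222

3.4222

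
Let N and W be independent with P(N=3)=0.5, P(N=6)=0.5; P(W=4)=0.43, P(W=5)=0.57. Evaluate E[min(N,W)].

3.785

E[min(N,W)] = Σ_n Σ_w min(n,w) · P(N=n)P(W=w)
 = 3·0.215 + 3·0.285 + 4·0.215 + 5·0.285
 = 0.645 + 0.855 + 0.86 + 1.425
 = 3.785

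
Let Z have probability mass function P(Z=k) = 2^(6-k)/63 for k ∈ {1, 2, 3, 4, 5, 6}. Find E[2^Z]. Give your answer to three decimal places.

6.095

E[2^Z] = Σ 2^z·P(Z=z)
 = 2·32/63 + 4·16/63 + 8·8/63 + 16·4/63 + 32·2/63 + 64·1/63
 = 64/63 + 64/63 + 64/63 + 64/63 + 64/63 + 64/63
 = 128/21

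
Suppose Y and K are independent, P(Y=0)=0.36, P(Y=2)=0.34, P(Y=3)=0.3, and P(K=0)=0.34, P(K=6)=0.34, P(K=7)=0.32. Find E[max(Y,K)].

4.8172

E[max(Y,K)] = Σ_y Σ_k max(y,k) · P(Y=y)P(K=k)
 = 0·0.1224 + 6·0.1224 + 7·0.1152 + 2·0.1156 + 6·0.1156 + 7·0.1088 + 3·0.102 + 6·0.102 + 7·0.096
 = 0 + 0.7344 + 0.8064 + 0.2312 + 0.6936 + 0.7616 + 0.306 + 0.612 + 0.672
 = 4.8172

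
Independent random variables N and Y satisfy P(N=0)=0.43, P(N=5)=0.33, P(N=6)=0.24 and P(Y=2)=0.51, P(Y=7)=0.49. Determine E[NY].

E[NY] = Σ_n Σ_y ny · P(N=n)P(Y=y)
 = 0·0.2193 + 0·0.2107 + 10·0.1683 + 35·0.1617 + 12·0.1224 + 42·0.1176
 = 0 + 0 + 1.683 + 5.6595 + 1.4688 + 4.9392
 = 13.7505

13.7505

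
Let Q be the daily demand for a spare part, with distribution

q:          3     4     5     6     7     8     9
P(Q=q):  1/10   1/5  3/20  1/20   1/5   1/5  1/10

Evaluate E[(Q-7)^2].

E[(Q-7)^2] = Σ (q-7)^2·P(Q=q)
 = 16·1/10 + 9·1/5 + 4·3/20 + 1·1/20 + 0·1/5 + 1·1/5 + 4·1/10
 = 8/5 + 9/5 + 3/5 + 1/20 + 0 + 1/5 + 2/5
 = 93/20

4.65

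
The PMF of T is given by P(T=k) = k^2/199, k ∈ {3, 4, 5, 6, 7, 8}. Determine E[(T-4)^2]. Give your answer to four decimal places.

8.2563

E[(T-4)^2] = Σ (t-4)^2·P(T=t)
 = 1·9/199 + 0·16/199 + 1·25/199 + 4·36/199 + 9·49/199 + 16·64/199
 = 9/199 + 0 + 25/199 + 144/199 + 441/199 + 1024/199
 = 1643/199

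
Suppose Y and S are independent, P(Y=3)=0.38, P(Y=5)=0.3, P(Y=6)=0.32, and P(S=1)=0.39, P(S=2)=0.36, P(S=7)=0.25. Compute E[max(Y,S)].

5.17

E[max(Y,S)] = Σ_y Σ_s max(y,s) · P(Y=y)P(S=s)
 = 3·0.1482 + 3·0.1368 + 7·0.095 + 5·0.117 + 5·0.108 + 7·0.075 + 6·0.1248 + 6·0.1152 + 7·0.08
 = 0.4446 + 0.4104 + 0.665 + 0.585 + 0.54 + 0.525 + 0.7488 + 0.6912 + 0.56
 = 5.17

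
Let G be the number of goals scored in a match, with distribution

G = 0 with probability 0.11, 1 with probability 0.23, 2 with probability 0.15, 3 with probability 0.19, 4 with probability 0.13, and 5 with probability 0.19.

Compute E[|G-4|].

1.81

E[|G-4|] = Σ |g-4|·P(G=g)
 = 4·0.11 + 3·0.23 + 2·0.15 + 1·0.19 + 0·0.13 + 1·0.19
 = 0.44 + 0.69 + 0.3 + 0.19 + 0 + 0.19
 = 1.81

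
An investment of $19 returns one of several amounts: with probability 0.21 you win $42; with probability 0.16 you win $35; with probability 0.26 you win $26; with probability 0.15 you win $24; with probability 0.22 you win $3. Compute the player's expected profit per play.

6.44

E[payout] = 42·0.21 + 35·0.16 + 26·0.26 + 24·0.15 + 3·0.22
 = 8.82 + 5.6 + 6.76 + 3.6 + 0.66
 = 25.44
Net = 25.44 - 19 = 6.44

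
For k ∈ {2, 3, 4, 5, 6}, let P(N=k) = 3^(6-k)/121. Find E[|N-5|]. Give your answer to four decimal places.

E[|N-5|] = Σ |n-5|·P(N=n)
 = 3·81/121 + 2·27/121 + 1·9/121 + 0·3/121 + 1·1/121
 = 243/121 + 54/121 + 9/121 + 0 + 1/121
 = 307/121

2.5372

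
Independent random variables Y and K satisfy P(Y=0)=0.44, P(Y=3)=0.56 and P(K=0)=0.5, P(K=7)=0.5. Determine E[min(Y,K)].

E[min(Y,K)] = Σ_y Σ_k min(y,k) · P(Y=y)P(K=k)
 = 0·0.22 + 0·0.22 + 0·0.28 + 3·0.28
 = 0 + 0 + 0 + 0.84
 = 0.84

0.84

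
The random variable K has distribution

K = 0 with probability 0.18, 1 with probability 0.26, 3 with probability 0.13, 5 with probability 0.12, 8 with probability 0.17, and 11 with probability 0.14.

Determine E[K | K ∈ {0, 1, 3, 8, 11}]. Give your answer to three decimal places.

P(K ∈ {0, 1, 3, 8, 11}) = 0.18 + 0.26 + 0.13 + 0.17 + 0.14 = 0.88.
E[K | K ∈ {0, 1, 3, 8, 11}] = [0·0.18 + 1·0.26 + 3·0.13 + 8·0.17 + 11·0.14] / 0.88
 = 3.55 / 0.88
 = 355/88

4.034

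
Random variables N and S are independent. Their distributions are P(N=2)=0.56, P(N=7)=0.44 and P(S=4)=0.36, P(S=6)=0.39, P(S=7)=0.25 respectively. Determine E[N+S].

E[N+S] = Σ_n Σ_s (n+s) · P(N=n)P(S=s)
 = 6·0.2016 + 8·0.2184 + 9·0.14 + 11·0.1584 + 13·0.1716 + 14·0.11
 = 1.2096 + 1.7472 + 1.26 + 1.7424 + 2.2308 + 1.54
 = 9.73

9.73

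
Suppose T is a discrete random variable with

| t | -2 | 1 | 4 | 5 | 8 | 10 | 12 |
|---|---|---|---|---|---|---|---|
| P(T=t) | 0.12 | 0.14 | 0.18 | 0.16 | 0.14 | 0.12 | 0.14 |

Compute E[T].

E[T] = Σ t·P(T=t)
 = (-2)·0.12 + 1·0.14 + 4·0.18 + 5·0.16 + 8·0.14 + 10·0.12 + 12·0.14
 = (-0.24) + 0.14 + 0.72 + 0.8 + 1.12 + 1.2 + 1.68
 = 5.42

5.42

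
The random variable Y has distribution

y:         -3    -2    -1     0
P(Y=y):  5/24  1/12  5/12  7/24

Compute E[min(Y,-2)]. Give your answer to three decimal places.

E[min(Y,-2)] = Σ min(y,-2)·P(Y=y)
 = (-3)·5/24 + (-2)·1/12 + (-2)·5/12 + (-2)·7/24
 = (-5/8) + (-1/6) + (-5/6) + (-7/12)
 = -53/24

-2.208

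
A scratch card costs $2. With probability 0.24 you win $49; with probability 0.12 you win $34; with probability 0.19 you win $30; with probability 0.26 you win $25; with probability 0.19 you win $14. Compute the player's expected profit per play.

28.7

E[payout] = 49·0.24 + 34·0.12 + 30·0.19 + 25·0.26 + 14·0.19
 = 11.76 + 4.08 + 5.7 + 6.5 + 2.66
 = 30.7
Net = 30.7 - 2 = 28.7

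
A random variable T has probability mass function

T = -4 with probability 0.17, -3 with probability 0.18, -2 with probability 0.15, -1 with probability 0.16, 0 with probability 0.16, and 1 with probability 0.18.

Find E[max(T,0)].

E[max(T,0)] = Σ max(t,0)·P(T=t)
 = 0·0.17 + 0·0.18 + 0·0.15 + 0·0.16 + 0·0.16 + 1·0.18
 = 0 + 0 + 0 + 0 + 0 + 0.18
 = 0.18

0.18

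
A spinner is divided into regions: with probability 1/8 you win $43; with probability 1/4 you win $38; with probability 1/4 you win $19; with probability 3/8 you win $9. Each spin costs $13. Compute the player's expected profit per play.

E[payout] = 43·1/8 + 38·1/4 + 19·1/4 + 9·3/8
 = 43/8 + 19/2 + 19/4 + 27/8
 = 23
Net = 23 - 13 = 10

10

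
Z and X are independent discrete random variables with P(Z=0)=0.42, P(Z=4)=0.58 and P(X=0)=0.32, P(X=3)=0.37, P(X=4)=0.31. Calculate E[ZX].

5.452

E[ZX] = Σ_z Σ_x zx · P(Z=z)P(X=x)
 = 0·0.1344 + 0·0.1554 + 0·0.1302 + 0·0.1856 + 12·0.2146 + 16·0.1798
 = 0 + 0 + 0 + 0 + 2.5752 + 2.8768
 = 5.452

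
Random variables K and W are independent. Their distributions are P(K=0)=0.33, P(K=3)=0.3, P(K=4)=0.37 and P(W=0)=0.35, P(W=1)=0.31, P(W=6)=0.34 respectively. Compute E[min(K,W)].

E[min(K,W)] = Σ_k Σ_w min(k,w) · P(K=k)P(W=w)
 = 0·0.1155 + 0·0.1023 + 0·0.1122 + 0·0.105 + 1·0.093 + 3·0.102 + 0·0.1295 + 1·0.1147 + 4·0.1258
 = 0 + 0 + 0 + 0 + 0.093 + 0.306 + 0 + 0.1147 + 0.5032
 = 1.0169

1.0169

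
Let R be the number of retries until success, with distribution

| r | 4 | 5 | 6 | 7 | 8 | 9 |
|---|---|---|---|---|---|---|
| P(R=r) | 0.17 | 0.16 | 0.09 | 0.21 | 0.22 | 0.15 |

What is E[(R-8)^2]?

4.88

E[(R-8)^2] = Σ (r-8)^2·P(R=r)
 = 16·0.17 + 9·0.16 + 4·0.09 + 1·0.21 + 0·0.22 + 1·0.15
 = 2.72 + 1.44 + 0.36 + 0.21 + 0 + 0.15
 = 4.88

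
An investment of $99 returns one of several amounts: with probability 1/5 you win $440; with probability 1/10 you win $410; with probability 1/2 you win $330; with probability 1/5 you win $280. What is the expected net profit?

E[payout] = 440·1/5 + 410·1/10 + 330·1/2 + 280·1/5
 = 88 + 41 + 165 + 56
 = 350
Net = 350 - 99 = 251

251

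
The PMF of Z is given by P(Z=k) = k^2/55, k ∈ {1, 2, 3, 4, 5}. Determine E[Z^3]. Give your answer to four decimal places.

E[Z^3] = Σ z^3·P(Z=z)
 = 1·1/55 + 8·4/55 + 27·9/55 + 64·16/55 + 125·5/11
 = 1/55 + 32/55 + 243/55 + 1024/55 + 625/11
 = 885/11

80.4545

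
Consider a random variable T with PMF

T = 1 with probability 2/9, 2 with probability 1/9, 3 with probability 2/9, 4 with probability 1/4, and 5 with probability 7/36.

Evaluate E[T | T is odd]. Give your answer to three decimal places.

P(T is odd) = 2/9 + 2/9 + 7/36 = 23/36.
E[T | T is odd] = [1·2/9 + 3·2/9 + 5·7/36] / (23/36)
 = 67/36 / (23/36)
 = 67/23

2.913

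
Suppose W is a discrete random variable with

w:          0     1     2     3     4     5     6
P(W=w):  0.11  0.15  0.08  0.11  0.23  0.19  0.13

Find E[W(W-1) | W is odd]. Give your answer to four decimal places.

9.9111

P(W is odd) = 0.15 + 0.11 + 0.19 = 0.45.
E[W(W-1) | W is odd] = [0·0.15 + 6·0.11 + 20·0.19] / 0.45
 = 4.46 / 0.45
 = 446/45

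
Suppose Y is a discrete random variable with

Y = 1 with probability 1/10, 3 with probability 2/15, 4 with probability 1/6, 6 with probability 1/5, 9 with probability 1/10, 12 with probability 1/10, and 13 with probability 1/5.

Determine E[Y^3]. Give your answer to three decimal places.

E[Y^3] = Σ y^3·P(Y=y)
 = 1·1/10 + 27·2/15 + 64·1/6 + 216·1/5 + 729·1/10 + 1728·1/10 + 2197·1/5
 = 1/10 + 18/5 + 32/3 + 216/5 + 729/10 + 864/5 + 2197/5
 = 2228/3

742.667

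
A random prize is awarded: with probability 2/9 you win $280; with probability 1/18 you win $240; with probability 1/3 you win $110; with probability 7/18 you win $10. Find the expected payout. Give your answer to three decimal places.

116.111

E[payout] = 280·2/9 + 240·1/18 + 110·1/3 + 10·7/18
 = 560/9 + 40/3 + 110/3 + 35/9
 = 1045/9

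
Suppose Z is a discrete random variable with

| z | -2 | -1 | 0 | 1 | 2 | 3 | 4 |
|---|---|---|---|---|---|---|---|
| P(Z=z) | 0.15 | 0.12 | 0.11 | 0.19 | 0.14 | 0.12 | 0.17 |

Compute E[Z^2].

E[Z^2] = Σ z^2·P(Z=z)
 = 4·0.15 + 1·0.12 + 0·0.11 + 1·0.19 + 4·0.14 + 9·0.12 + 16·0.17
 = 0.6 + 0.12 + 0 + 0.19 + 0.56 + 1.08 + 2.72
 = 5.27

5.27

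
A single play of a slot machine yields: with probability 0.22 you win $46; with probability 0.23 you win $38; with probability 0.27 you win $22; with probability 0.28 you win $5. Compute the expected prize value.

26.2

E[payout] = 46·0.22 + 38·0.23 + 22·0.27 + 5·0.28
 = 10.12 + 8.74 + 5.94 + 1.4
 = 26.2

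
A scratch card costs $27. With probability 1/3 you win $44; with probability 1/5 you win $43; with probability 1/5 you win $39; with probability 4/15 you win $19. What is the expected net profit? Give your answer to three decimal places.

9.133

E[payout] = 44·1/3 + 43·1/5 + 39·1/5 + 19·4/15
 = 44/3 + 43/5 + 39/5 + 76/15
 = 542/15
Net = 542/15 - 27 = 137/15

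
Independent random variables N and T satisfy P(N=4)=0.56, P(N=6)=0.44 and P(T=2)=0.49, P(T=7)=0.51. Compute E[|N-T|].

E[|N-T|] = Σ_n Σ_t |n-t| · P(N=n)P(T=t)
 = 2·0.2744 + 3·0.2856 + 4·0.2156 + 1·0.2244
 = 0.5488 + 0.8568 + 0.8624 + 0.2244
 = 2.4924

2.4924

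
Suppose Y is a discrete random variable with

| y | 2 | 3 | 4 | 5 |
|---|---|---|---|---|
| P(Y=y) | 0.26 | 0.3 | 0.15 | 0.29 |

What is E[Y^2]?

E[Y^2] = Σ y^2·P(Y=y)
 = 4·0.26 + 9·0.3 + 16·0.15 + 25·0.29
 = 1.04 + 2.7 + 2.4 + 7.25
 = 13.39

13.39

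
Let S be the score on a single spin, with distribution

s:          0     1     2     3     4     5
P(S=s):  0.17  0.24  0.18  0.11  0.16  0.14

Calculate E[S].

E[S] = Σ s·P(S=s)
 = 0·0.17 + 1·0.24 + 2·0.18 + 3·0.11 + 4·0.16 + 5·0.14
 = 0 + 0.24 + 0.36 + 0.33 + 0.64 + 0.7
 = 2.27

2.27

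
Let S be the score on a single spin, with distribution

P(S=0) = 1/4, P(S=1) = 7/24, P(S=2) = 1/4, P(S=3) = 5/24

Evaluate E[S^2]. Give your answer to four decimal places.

E[S^2] = Σ s^2·P(S=s)
 = 0·1/4 + 1·7/24 + 4·1/4 + 9·5/24
 = 0 + 7/24 + 1 + 15/8
 = 19/6

3.1667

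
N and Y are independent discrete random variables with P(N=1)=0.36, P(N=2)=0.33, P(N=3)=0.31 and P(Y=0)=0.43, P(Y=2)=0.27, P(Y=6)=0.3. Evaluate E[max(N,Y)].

3.2622

E[max(N,Y)] = Σ_n Σ_y max(n,y) · P(N=n)P(Y=y)
 = 1·0.1548 + 2·0.0972 + 6·0.108 + 2·0.1419 + 2·0.0891 + 6·0.099 + 3·0.1333 + 3·0.0837 + 6·0.093
 = 0.1548 + 0.1944 + 0.648 + 0.2838 + 0.1782 + 0.594 + 0.3999 + 0.2511 + 0.558
 = 3.2622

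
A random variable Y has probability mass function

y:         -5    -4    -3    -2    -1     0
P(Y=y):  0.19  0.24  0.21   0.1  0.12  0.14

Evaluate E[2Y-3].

-8.72

E[2Y-3] = Σ (2y-3)·P(Y=y)
 = (-13)·0.19 + (-11)·0.24 + (-9)·0.21 + (-7)·0.1 + (-5)·0.12 + (-3)·0.14
 = (-2.47) + (-2.64) + (-1.89) + (-0.7) + (-0.6) + (-0.42)
 = -8.72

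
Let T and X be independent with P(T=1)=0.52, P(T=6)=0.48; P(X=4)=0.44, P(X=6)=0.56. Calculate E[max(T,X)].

5.5424

E[max(T,X)] = Σ_t Σ_x max(t,x) · P(T=t)P(X=x)
 = 4·0.2288 + 6·0.2912 + 6·0.2112 + 6·0.2688
 = 0.9152 + 1.7472 + 1.2672 + 1.6128
 = 5.5424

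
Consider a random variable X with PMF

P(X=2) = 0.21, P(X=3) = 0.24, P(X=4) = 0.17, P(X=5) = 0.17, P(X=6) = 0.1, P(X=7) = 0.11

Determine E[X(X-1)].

E[X(X-1)] = Σ x(x-1)·P(X=x)
 = 2·0.21 + 6·0.24 + 12·0.17 + 20·0.17 + 30·0.1 + 42·0.11
 = 0.42 + 1.44 + 2.04 + 3.4 + 3 + 4.62
 = 14.92

14.92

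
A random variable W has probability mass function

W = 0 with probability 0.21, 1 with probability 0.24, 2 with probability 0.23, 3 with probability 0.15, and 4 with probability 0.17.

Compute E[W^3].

E[W^3] = Σ w^3·P(W=w)
 = 0·0.21 + 1·0.24 + 8·0.23 + 27·0.15 + 64·0.17
 = 0 + 0.24 + 1.84 + 4.05 + 10.88
 = 17.01

17.01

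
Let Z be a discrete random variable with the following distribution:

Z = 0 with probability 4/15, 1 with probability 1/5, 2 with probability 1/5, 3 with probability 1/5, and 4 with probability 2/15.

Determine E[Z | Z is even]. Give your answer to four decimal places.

1.5556

P(Z is even) = 4/15 + 1/5 + 2/15 = 3/5.
E[Z | Z is even] = [0·4/15 + 2·1/5 + 4·2/15] / (3/5)
 = 14/15 / (3/5)
 = 14/9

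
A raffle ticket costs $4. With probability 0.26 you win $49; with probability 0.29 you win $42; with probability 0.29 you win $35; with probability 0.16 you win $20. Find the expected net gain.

34.27

E[payout] = 49·0.26 + 42·0.29 + 35·0.29 + 20·0.16
 = 12.74 + 12.18 + 10.15 + 3.2
 = 38.27
Net = 38.27 - 4 = 34.27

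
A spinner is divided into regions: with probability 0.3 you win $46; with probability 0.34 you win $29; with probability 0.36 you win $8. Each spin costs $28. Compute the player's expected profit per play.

-1.46

E[payout] = 46·0.3 + 29·0.34 + 8·0.36
 = 13.8 + 9.86 + 2.88
 = 26.54
Net = 26.54 - 28 = -1.46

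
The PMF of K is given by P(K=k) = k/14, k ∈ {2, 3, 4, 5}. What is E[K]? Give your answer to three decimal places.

E[K] = Σ k·P(K=k)
 = 2·1/7 + 3·3/14 + 4·2/7 + 5·5/14
 = 2/7 + 9/14 + 8/7 + 25/14
 = 27/7

3.857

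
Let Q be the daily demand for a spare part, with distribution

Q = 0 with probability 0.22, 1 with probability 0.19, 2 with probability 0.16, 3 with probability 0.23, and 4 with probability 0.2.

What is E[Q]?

2

E[Q] = Σ q·P(Q=q)
 = 0·0.22 + 1·0.19 + 2·0.16 + 3·0.23 + 4·0.2
 = 0 + 0.19 + 0.32 + 0.69 + 0.8
 = 2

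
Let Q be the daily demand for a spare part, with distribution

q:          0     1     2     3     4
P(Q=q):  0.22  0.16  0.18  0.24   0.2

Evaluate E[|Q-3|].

1.36

E[|Q-3|] = Σ |q-3|·P(Q=q)
 = 3·0.22 + 2·0.16 + 1·0.18 + 0·0.24 + 1·0.2
 = 0.66 + 0.32 + 0.18 + 0 + 0.2
 = 1.36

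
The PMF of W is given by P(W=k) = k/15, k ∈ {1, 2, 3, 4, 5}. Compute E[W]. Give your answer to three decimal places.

3.667

E[W] = Σ w·P(W=w)
 = 1·1/15 + 2·2/15 + 3·1/5 + 4·4/15 + 5·1/3
 = 1/15 + 4/15 + 3/5 + 16/15 + 5/3
 = 11/3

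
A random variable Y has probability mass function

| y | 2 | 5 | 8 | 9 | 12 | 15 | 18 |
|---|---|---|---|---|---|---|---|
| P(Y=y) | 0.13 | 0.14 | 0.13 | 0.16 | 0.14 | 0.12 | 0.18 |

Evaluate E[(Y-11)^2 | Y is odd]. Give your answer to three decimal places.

P(Y is odd) = 0.14 + 0.16 + 0.12 = 0.42.
E[(Y-11)^2 | Y is odd] = [36·0.14 + 4·0.16 + 16·0.12] / 0.42
 = 7.6 / 0.42
 = 380/21

18.095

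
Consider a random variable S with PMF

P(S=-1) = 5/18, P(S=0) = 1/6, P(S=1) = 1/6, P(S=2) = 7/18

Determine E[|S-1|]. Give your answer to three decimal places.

E[|S-1|] = Σ |s-1|·P(S=s)
 = 2·5/18 + 1·1/6 + 0·1/6 + 1·7/18
 = 5/9 + 1/6 + 0 + 7/18
 = 10/9

1.111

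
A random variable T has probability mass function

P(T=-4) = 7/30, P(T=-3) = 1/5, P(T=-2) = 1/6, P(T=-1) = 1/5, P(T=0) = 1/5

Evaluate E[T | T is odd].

-2

P(T is odd) = 1/5 + 1/5 = 2/5.
E[T | T is odd] = [(-3)·1/5 + (-1)·1/5] / (2/5)
 = -4/5 / (2/5)
 = -2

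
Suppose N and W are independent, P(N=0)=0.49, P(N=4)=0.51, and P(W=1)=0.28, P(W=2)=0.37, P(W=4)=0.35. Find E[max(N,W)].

3.2258

E[max(N,W)] = Σ_n Σ_w max(n,w) · P(N=n)P(W=w)
 = 1·0.1372 + 2·0.1813 + 4·0.1715 + 4·0.1428 + 4·0.1887 + 4·0.1785
 = 0.1372 + 0.3626 + 0.686 + 0.5712 + 0.7548 + 0.714
 = 3.2258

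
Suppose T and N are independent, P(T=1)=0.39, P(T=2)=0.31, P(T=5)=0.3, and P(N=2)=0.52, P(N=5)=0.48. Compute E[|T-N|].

E[|T-N|] = Σ_t Σ_n |t-n| · P(T=t)P(N=n)
 = 1·0.2028 + 4·0.1872 + 0·0.1612 + 3·0.1488 + 3·0.156 + 0·0.144
 = 0.2028 + 0.7488 + 0 + 0.4464 + 0.468 + 0
 = 1.866

1.866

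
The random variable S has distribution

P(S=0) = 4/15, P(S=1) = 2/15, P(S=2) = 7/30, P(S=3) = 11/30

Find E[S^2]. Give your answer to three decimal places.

4.367

E[S^2] = Σ s^2·P(S=s)
 = 0·4/15 + 1·2/15 + 4·7/30 + 9·11/30
 = 0 + 2/15 + 14/15 + 33/10
 = 131/30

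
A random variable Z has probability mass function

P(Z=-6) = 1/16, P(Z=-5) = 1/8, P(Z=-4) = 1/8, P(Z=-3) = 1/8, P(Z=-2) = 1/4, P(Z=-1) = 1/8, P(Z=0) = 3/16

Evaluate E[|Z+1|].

E[|Z+1|] = Σ |z+1|·P(Z=z)
 = 5·1/16 + 4·1/8 + 3·1/8 + 2·1/8 + 1·1/4 + 0·1/8 + 1·3/16
 = 5/16 + 1/2 + 3/8 + 1/4 + 1/4 + 0 + 3/16
 = 15/8

1.875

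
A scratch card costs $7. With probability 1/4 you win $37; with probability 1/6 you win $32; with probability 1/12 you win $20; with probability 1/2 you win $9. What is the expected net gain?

E[payout] = 37·1/4 + 32·1/6 + 20·1/12 + 9·1/2
 = 37/4 + 16/3 + 5/3 + 9/2
 = 83/4
Net = 83/4 - 7 = 55/4

13.75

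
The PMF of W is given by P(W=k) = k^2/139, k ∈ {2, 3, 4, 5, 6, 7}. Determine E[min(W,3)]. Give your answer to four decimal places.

E[min(W,3)] = Σ min(w,3)·P(W=w)
 = 2·4/139 + 3·9/139 + 3·16/139 + 3·25/139 + 3·36/139 + 3·49/139
 = 8/139 + 27/139 + 48/139 + 75/139 + 108/139 + 147/139
 = 413/139

2.9712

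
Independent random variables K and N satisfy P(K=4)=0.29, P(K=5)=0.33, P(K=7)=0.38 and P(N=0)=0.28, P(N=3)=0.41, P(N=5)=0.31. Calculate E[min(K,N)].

2.6901

E[min(K,N)] = Σ_k Σ_n min(k,n) · P(K=k)P(N=n)
 = 0·0.0812 + 3·0.1189 + 4·0.0899 + 0·0.0924 + 3·0.1353 + 5·0.1023 + 0·0.1064 + 3·0.1558 + 5·0.1178
 = 0 + 0.3567 + 0.3596 + 0 + 0.4059 + 0.5115 + 0 + 0.4674 + 0.589
 = 2.6901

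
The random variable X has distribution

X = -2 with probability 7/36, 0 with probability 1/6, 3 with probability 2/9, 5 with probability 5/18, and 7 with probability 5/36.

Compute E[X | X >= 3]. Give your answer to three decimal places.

P(X >= 3) = 2/9 + 5/18 + 5/36 = 23/36.
E[X | X >= 3] = [3·2/9 + 5·5/18 + 7·5/36] / (23/36)
 = 109/36 / (23/36)
 = 109/23

4.739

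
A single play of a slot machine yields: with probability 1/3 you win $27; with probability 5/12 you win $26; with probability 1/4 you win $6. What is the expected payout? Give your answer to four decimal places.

E[payout] = 27·1/3 + 26·5/12 + 6·1/4
 = 9 + 65/6 + 3/2
 = 64/3

21.3333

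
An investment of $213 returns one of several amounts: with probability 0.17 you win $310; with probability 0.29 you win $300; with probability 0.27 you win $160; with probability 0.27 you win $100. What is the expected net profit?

E[payout] = 310·0.17 + 300·0.29 + 160·0.27 + 100·0.27
 = 52.7 + 87 + 43.2 + 27
 = 209.9
Net = 209.9 - 213 = -3.1

-3.1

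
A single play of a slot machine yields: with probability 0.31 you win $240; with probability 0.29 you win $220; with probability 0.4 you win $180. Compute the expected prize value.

E[payout] = 240·0.31 + 220·0.29 + 180·0.4
 = 74.4 + 63.8 + 72
 = 210.2

210.2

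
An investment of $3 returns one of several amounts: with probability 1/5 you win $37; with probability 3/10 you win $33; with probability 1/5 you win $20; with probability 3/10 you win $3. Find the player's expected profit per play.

E[payout] = 37·1/5 + 33·3/10 + 20·1/5 + 3·3/10
 = 37/5 + 99/10 + 4 + 9/10
 = 111/5
Net = 111/5 - 3 = 96/5

19.2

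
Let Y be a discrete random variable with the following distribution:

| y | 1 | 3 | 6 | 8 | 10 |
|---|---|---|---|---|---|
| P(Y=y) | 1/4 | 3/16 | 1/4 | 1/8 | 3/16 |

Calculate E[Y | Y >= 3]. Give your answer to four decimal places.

6.5833

P(Y >= 3) = 3/16 + 1/4 + 1/8 + 3/16 = 3/4.
E[Y | Y >= 3] = [3·3/16 + 6·1/4 + 8·1/8 + 10·3/16] / (3/4)
 = 79/16 / (3/4)
 = 79/12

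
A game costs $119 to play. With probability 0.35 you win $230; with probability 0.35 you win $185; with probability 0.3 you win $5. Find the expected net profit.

27.75

E[payout] = 230·0.35 + 185·0.35 + 5·0.3
 = 80.5 + 64.75 + 1.5
 = 146.75
Net = 146.75 - 119 = 27.75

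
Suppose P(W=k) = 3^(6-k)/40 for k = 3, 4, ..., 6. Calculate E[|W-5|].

1.6

E[|W-5|] = Σ |w-5|·P(W=w)
 = 2·27/40 + 1·9/40 + 0·3/40 + 1·1/40
 = 27/20 + 9/40 + 0 + 1/40
 = 8/5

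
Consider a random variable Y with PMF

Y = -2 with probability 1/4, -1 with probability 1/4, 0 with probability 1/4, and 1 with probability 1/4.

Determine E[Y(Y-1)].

E[Y(Y-1)] = Σ y(y-1)·P(Y=y)
 = 6·1/4 + 2·1/4 + 0·1/4 + 0·1/4
 = 3/2 + 1/2 + 0 + 0
 = 2

2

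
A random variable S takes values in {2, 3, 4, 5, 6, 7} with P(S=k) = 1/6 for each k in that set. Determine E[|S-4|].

E[|S-4|] = Σ |s-4|·P(S=s)
 = 2·1/6 + 1·1/6 + 0·1/6 + 1·1/6 + 2·1/6 + 3·1/6
 = 1/3 + 1/6 + 0 + 1/6 + 1/3 + 1/2
 = 3/2

1.5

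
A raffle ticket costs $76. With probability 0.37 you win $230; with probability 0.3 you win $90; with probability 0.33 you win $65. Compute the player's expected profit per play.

57.55

E[payout] = 230·0.37 + 90·0.3 + 65·0.33
 = 85.1 + 27 + 21.45
 = 133.55
Net = 133.55 - 76 = 57.55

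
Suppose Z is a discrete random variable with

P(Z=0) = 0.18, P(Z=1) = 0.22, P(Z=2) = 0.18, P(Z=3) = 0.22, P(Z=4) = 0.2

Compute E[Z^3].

E[Z^3] = Σ z^3·P(Z=z)
 = 0·0.18 + 1·0.22 + 8·0.18 + 27·0.22 + 64·0.2
 = 0 + 0.22 + 1.44 + 5.94 + 12.8
 = 20.4

20.4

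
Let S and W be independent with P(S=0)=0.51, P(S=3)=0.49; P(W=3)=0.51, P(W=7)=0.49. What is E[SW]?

E[SW] = Σ_s Σ_w sw · P(S=s)P(W=w)
 = 0·0.2601 + 0·0.2499 + 9·0.2499 + 21·0.2401
 = 0 + 0 + 2.2491 + 5.0421
 = 7.2912

7.2912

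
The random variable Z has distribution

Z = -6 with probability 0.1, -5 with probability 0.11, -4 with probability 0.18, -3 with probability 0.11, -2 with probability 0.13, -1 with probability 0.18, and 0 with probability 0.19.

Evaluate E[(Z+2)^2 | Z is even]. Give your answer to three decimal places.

5.133

P(Z is even) = 0.1 + 0.18 + 0.13 + 0.19 = 0.6.
E[(Z+2)^2 | Z is even] = [16·0.1 + 4·0.18 + 0·0.13 + 4·0.19] / 0.6
 = 3.08 / 0.6
 = 77/15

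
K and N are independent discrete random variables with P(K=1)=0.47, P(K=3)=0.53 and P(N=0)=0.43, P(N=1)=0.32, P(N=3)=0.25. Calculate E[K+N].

3.13

E[K+N] = Σ_k Σ_n (k+n) · P(K=k)P(N=n)
 = 1·0.2021 + 2·0.1504 + 4·0.1175 + 3·0.2279 + 4·0.1696 + 6·0.1325
 = 0.2021 + 0.3008 + 0.47 + 0.6837 + 0.6784 + 0.795
 = 3.13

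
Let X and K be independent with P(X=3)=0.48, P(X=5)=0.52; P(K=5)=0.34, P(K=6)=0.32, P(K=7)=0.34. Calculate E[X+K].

10.04

E[X+K] = Σ_x Σ_k (x+k) · P(X=x)P(K=k)
 = 8·0.1632 + 9·0.1536 + 10·0.1632 + 10·0.1768 + 11·0.1664 + 12·0.1768
 = 1.3056 + 1.3824 + 1.632 + 1.768 + 1.8304 + 2.1216
 = 10.04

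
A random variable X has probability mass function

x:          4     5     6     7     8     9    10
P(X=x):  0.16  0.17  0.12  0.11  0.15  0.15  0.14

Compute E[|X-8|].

E[|X-8|] = Σ |x-8|·P(X=x)
 = 4·0.16 + 3·0.17 + 2·0.12 + 1·0.11 + 0·0.15 + 1·0.15 + 2·0.14
 = 0.64 + 0.51 + 0.24 + 0.11 + 0 + 0.15 + 0.28
 = 1.93

1.93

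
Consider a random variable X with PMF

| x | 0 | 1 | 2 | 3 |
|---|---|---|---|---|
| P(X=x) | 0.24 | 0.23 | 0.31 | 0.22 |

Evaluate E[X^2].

E[X^2] = Σ x^2·P(X=x)
 = 0·0.24 + 1·0.23 + 4·0.31 + 9·0.22
 = 0 + 0.23 + 1.24 + 1.98
 = 3.45

3.45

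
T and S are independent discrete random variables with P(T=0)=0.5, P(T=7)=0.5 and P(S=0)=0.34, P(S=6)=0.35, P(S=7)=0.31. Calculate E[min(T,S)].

2.135

E[min(T,S)] = Σ_t Σ_s min(t,s) · P(T=t)P(S=s)
 = 0·0.17 + 0·0.175 + 0·0.155 + 0·0.17 + 6·0.175 + 7·0.155
 = 0 + 0 + 0 + 0 + 1.05 + 1.085
 = 2.135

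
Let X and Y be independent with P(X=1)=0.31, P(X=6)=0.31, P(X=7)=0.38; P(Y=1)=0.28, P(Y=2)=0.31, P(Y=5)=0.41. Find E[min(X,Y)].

E[min(X,Y)] = Σ_x Σ_y min(x,y) · P(X=x)P(Y=y)
 = 1·0.0868 + 1·0.0961 + 1·0.1271 + 1·0.0868 + 2·0.0961 + 5·0.1271 + 1·0.1064 + 2·0.1178 + 5·0.1558
 = 0.0868 + 0.0961 + 0.1271 + 0.0868 + 0.1922 + 0.6355 + 0.1064 + 0.2356 + 0.779
 = 2.3455

2.3455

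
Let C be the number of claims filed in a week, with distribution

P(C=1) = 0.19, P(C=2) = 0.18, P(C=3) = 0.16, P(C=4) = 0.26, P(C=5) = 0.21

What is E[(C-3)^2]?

2.04

E[(C-3)^2] = Σ (c-3)^2·P(C=c)
 = 4·0.19 + 1·0.18 + 0·0.16 + 1·0.26 + 4·0.21
 = 0.76 + 0.18 + 0 + 0.26 + 0.84
 = 2.04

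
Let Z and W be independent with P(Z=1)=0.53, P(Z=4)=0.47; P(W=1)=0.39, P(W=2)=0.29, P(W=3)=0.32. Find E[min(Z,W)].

1.4371

E[min(Z,W)] = Σ_z Σ_w min(z,w) · P(Z=z)P(W=w)
 = 1·0.2067 + 1·0.1537 + 1·0.1696 + 1·0.1833 + 2·0.1363 + 3·0.1504
 = 0.2067 + 0.1537 + 0.1696 + 0.1833 + 0.2726 + 0.4512
 = 1.4371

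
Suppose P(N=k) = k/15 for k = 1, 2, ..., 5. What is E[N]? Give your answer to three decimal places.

E[N] = Σ n·P(N=n)
 = 1·1/15 + 2·2/15 + 3·1/5 + 4·4/15 + 5·1/3
 = 1/15 + 4/15 + 3/5 + 16/15 + 5/3
 = 11/3

3.667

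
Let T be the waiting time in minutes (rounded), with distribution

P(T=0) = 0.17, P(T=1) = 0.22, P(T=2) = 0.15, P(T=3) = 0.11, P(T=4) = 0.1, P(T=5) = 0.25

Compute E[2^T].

E[2^T] = Σ 2^t·P(T=t)
 = 1·0.17 + 2·0.22 + 4·0.15 + 8·0.11 + 16·0.1 + 32·0.25
 = 0.17 + 0.44 + 0.6 + 0.88 + 1.6 + 8
 = 11.69

11.69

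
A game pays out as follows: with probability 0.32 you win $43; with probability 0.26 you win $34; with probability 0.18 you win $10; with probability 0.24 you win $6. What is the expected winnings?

25.84

E[payout] = 43·0.32 + 34·0.26 + 10·0.18 + 6·0.24
 = 13.76 + 8.84 + 1.8 + 1.44
 = 25.84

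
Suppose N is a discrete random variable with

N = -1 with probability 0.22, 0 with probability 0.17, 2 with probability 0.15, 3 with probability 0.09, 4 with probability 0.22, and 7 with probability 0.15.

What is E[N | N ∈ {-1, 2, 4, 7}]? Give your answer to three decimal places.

2.716

P(N ∈ {-1, 2, 4, 7}) = 0.22 + 0.15 + 0.22 + 0.15 = 0.74.
E[N | N ∈ {-1, 2, 4, 7}] = [(-1)·0.22 + 2·0.15 + 4·0.22 + 7·0.15] / 0.74
 = 2.01 / 0.74
 = 201/74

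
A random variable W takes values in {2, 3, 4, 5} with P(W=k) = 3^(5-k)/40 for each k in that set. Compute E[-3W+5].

E[-3W+5] = Σ (-3w+5)·P(W=w)
 = (-1)·27/40 + (-4)·9/40 + (-7)·3/40 + (-10)·1/40
 = (-27/40) + (-9/10) + (-21/40) + (-1/4)
 = -47/20

-2.35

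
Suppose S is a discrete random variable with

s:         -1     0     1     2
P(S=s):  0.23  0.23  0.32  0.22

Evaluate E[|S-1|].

E[|S-1|] = Σ |s-1|·P(S=s)
 = 2·0.23 + 1·0.23 + 0·0.32 + 1·0.22
 = 0.46 + 0.23 + 0 + 0.22
 = 0.91

0.91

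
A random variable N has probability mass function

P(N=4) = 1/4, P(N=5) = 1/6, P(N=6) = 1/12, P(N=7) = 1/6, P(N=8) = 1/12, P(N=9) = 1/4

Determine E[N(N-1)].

E[N(N-1)] = Σ n(n-1)·P(N=n)
 = 12·1/4 + 20·1/6 + 30·1/12 + 42·1/6 + 56·1/12 + 72·1/4
 = 3 + 10/3 + 5/2 + 7 + 14/3 + 18
 = 77/2

38.5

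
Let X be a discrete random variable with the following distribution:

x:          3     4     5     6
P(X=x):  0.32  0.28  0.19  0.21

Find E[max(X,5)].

5.21

E[max(X,5)] = Σ max(x,5)·P(X=x)
 = 5·0.32 + 5·0.28 + 5·0.19 + 6·0.21
 = 1.6 + 1.4 + 0.95 + 1.26
 = 5.21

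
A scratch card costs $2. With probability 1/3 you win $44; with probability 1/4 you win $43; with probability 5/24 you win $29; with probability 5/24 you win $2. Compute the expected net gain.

29.875

E[payout] = 44·1/3 + 43·1/4 + 29·5/24 + 2·5/24
 = 44/3 + 43/4 + 145/24 + 5/12
 = 255/8
Net = 255/8 - 2 = 239/8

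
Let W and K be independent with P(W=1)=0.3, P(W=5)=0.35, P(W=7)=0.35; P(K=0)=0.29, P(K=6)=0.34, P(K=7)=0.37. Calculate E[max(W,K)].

6.054

E[max(W,K)] = Σ_w Σ_k max(w,k) · P(W=w)P(K=k)
 = 1·0.087 + 6·0.102 + 7·0.111 + 5·0.1015 + 6·0.119 + 7·0.1295 + 7·0.1015 + 7·0.119 + 7·0.1295
 = 0.087 + 0.612 + 0.777 + 0.5075 + 0.714 + 0.9065 + 0.7105 + 0.833 + 0.9065
 = 6.054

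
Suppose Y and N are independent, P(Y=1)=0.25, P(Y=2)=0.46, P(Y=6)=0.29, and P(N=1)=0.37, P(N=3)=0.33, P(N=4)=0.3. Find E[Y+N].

5.47

E[Y+N] = Σ_y Σ_n (y+n) · P(Y=y)P(N=n)
 = 2·0.0925 + 4·0.0825 + 5·0.075 + 3·0.1702 + 5·0.1518 + 6·0.138 + 7·0.1073 + 9·0.0957 + 10·0.087
 = 0.185 + 0.33 + 0.375 + 0.5106 + 0.759 + 0.828 + 0.7511 + 0.8613 + 0.87
 = 5.47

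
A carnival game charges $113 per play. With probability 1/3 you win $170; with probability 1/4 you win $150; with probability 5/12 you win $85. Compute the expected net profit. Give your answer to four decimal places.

E[payout] = 170·1/3 + 150·1/4 + 85·5/12
 = 170/3 + 75/2 + 425/12
 = 1555/12
Net = 1555/12 - 113 = 199/12

16.5833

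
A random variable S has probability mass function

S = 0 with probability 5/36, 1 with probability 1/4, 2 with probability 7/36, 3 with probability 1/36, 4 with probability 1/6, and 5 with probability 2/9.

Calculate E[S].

2.5

E[S] = Σ s·P(S=s)
 = 0·5/36 + 1·1/4 + 2·7/36 + 3·1/36 + 4·1/6 + 5·2/9
 = 0 + 1/4 + 7/18 + 1/12 + 2/3 + 10/9
 = 5/2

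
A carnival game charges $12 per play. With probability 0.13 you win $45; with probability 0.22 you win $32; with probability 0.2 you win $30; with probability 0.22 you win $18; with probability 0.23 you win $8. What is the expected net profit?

E[payout] = 45·0.13 + 32·0.22 + 30·0.2 + 18·0.22 + 8·0.23
 = 5.85 + 7.04 + 6 + 3.96 + 1.84
 = 24.69
Net = 24.69 - 12 = 12.69

12.69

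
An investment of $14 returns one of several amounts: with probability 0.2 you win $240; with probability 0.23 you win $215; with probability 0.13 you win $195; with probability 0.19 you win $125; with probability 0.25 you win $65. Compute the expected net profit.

148.8

E[payout] = 240·0.2 + 215·0.23 + 195·0.13 + 125·0.19 + 65·0.25
 = 48 + 49.45 + 25.35 + 23.75 + 16.25
 = 162.8
Net = 162.8 - 14 = 148.8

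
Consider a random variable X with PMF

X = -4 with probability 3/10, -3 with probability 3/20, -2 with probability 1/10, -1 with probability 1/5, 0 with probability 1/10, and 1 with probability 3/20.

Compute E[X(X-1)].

8.8

E[X(X-1)] = Σ x(x-1)·P(X=x)
 = 20·3/10 + 12·3/20 + 6·1/10 + 2·1/5 + 0·1/10 + 0·3/20
 = 6 + 9/5 + 3/5 + 2/5 + 0 + 0
 = 44/5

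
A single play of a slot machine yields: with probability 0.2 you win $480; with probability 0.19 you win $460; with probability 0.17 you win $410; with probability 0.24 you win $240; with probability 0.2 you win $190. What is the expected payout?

E[payout] = 480·0.2 + 460·0.19 + 410·0.17 + 240·0.24 + 190·0.2
 = 96 + 87.4 + 69.7 + 57.6 + 38
 = 348.7

348.7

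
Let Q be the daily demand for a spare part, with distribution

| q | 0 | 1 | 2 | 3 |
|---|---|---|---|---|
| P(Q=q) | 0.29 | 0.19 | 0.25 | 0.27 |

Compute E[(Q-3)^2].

3.62

E[(Q-3)^2] = Σ (q-3)^2·P(Q=q)
 = 9·0.29 + 4·0.19 + 1·0.25 + 0·0.27
 = 2.61 + 0.76 + 0.25 + 0
 = 3.62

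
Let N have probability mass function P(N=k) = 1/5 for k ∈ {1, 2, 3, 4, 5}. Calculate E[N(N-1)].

8

E[N(N-1)] = Σ n(n-1)·P(N=n)
 = 0·1/5 + 2·1/5 + 6·1/5 + 12·1/5 + 20·1/5
 = 0 + 2/5 + 6/5 + 12/5 + 4
 = 8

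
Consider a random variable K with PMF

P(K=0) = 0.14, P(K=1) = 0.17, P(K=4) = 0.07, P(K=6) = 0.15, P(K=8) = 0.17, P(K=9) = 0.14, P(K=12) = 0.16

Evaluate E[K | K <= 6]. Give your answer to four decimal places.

2.5472

P(K <= 6) = 0.14 + 0.17 + 0.07 + 0.15 = 0.53.
E[K | K <= 6] = [0·0.14 + 1·0.17 + 4·0.07 + 6·0.15] / 0.53
 = 1.35 / 0.53
 = 135/53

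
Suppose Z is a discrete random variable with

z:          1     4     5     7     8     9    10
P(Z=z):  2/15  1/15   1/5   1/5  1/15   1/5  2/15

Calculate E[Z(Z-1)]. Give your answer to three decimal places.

E[Z(Z-1)] = Σ z(z-1)·P(Z=z)
 = 0·2/15 + 12·1/15 + 20·1/5 + 42·1/5 + 56·1/15 + 72·1/5 + 90·2/15
 = 0 + 4/5 + 4 + 42/5 + 56/15 + 72/5 + 12
 = 130/3

43.333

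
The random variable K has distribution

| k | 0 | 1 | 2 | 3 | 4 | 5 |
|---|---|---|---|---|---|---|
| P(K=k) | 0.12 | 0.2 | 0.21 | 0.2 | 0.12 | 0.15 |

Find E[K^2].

E[K^2] = Σ k^2·P(K=k)
 = 0·0.12 + 1·0.2 + 4·0.21 + 9·0.2 + 16·0.12 + 25·0.15
 = 0 + 0.2 + 0.84 + 1.8 + 1.92 + 3.75
 = 8.51

8.51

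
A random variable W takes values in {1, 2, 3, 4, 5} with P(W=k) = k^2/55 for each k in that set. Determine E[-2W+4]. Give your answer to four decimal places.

E[-2W+4] = Σ (-2w+4)·P(W=w)
 = 2·1/55 + 0·4/55 + (-2)·9/55 + (-4)·16/55 + (-6)·5/11
 = 2/55 + 0 + (-18/55) + (-64/55) + (-30/11)
 = -46/11

-4.1818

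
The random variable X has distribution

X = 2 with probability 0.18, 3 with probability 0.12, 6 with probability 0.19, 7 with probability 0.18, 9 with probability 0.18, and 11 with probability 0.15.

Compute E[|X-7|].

2.53

E[|X-7|] = Σ |x-7|·P(X=x)
 = 5·0.18 + 4·0.12 + 1·0.19 + 0·0.18 + 2·0.18 + 4·0.15
 = 0.9 + 0.48 + 0.19 + 0 + 0.36 + 0.6
 = 2.53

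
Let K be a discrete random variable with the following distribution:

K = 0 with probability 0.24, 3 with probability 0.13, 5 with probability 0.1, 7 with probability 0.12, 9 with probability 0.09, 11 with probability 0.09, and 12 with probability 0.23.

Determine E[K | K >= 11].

P(K >= 11) = 0.09 + 0.23 = 0.32.
E[K | K >= 11] = [11·0.09 + 12·0.23] / 0.32
 = 3.75 / 0.32
 = 375/32

11.71875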